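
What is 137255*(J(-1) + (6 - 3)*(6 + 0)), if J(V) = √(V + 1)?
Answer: 2470590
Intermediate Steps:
J(V) = √(1 + V)
137255*(J(-1) + (6 - 3)*(6 + 0)) = 137255*(√(1 - 1) + (6 - 3)*(6 + 0)) = 137255*(√0 + 3*6) = 137255*(0 + 18) = 137255*18 = 2470590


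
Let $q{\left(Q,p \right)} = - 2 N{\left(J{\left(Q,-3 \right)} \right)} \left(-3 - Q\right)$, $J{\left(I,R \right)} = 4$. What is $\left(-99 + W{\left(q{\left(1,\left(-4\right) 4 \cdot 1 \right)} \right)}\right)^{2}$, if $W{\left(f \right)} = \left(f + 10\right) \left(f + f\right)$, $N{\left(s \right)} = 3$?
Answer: $2350089$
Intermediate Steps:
$q{\left(Q,p \right)} = 18 + 6 Q$ ($q{\left(Q,p \right)} = \left(-2\right) 3 \left(-3 - Q\right) = - 6 \left(-3 - Q\right) = 18 + 6 Q$)
$W{\left(f \right)} = 2 f \left(10 + f\right)$ ($W{\left(f \right)} = \left(10 + f\right) 2 f = 2 f \left(10 + f\right)$)
$\left(-99 + W{\left(q{\left(1,\left(-4\right) 4 \cdot 1 \right)} \right)}\right)^{2} = \left(-99 + 2 \left(18 + 6 \cdot 1\right) \left(10 + \left(18 + 6 \cdot 1\right)\right)\right)^{2} = \left(-99 + 2 \left(18 + 6\right) \left(10 + \left(18 + 6\right)\right)\right)^{2} = \left(-99 + 2 \cdot 24 \left(10 + 24\right)\right)^{2} = \left(-99 + 2 \cdot 24 \cdot 34\right)^{2} = \left(-99 + 1632\right)^{2} = 1533^{2} = 2350089$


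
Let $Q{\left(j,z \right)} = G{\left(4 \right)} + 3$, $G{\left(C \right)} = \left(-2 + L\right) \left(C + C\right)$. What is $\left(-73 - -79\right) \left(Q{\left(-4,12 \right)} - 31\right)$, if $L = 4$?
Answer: $-72$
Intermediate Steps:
$G{\left(C \right)} = 4 C$ ($G{\left(C \right)} = \left(-2 + 4\right) \left(C + C\right) = 2 \cdot 2 C = 4 C$)
$Q{\left(j,z \right)} = 19$ ($Q{\left(j,z \right)} = 4 \cdot 4 + 3 = 16 + 3 = 19$)
$\left(-73 - -79\right) \left(Q{\left(-4,12 \right)} - 31\right) = \left(-73 - -79\right) \left(19 - 31\right) = \left(-73 + 79\right) \left(-12\right) = 6 \left(-12\right) = -72$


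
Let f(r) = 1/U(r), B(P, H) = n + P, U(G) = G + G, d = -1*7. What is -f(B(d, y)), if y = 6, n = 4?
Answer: ⅙ ≈ 0.16667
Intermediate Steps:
d = -7
U(G) = 2*G
B(P, H) = 4 + P
f(r) = 1/(2*r)
-f(B(d, y)) = -1/(2*(4 - 7)) = -1/(2*(-3)) = -(-1)/(2*3) = -1*(-⅙) = ⅙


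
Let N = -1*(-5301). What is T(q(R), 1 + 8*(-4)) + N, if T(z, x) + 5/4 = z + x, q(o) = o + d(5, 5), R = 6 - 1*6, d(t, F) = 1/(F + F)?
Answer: 105377/20 ≈ 5268.9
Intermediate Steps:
d(t, F) = 1/(2*F)
R = 0 (R = 6 - 6 = 0)
q(o) = ⅒ + o (q(o) = o + (½)/5 = o + (½)*(⅕) = o + ⅒ = ⅒ + o)
T(z, x) = -5/4 + x + z (T(z, x) = -5/4 + (z + x) = -5/4 + (x + z) = -5/4 + x + z)
N = 5301
T(q(R), 1 + 8*(-4)) + N = (-5/4 + (1 + 8*(-4)) + (⅒ + 0)) + 5301 = (-5/4 + (1 - 32) + ⅒) + 5301 = (-5/4 - 31 + ⅒) + 5301 = -643/20 + 5301 = 105377/20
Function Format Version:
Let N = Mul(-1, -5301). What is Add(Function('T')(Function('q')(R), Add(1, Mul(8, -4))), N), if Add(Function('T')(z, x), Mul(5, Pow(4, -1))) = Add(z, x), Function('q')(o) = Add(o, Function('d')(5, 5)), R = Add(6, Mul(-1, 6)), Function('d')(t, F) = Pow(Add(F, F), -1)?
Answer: Rational(105377, 20) ≈ 5268.9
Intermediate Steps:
Function('d')(t, F) = Mul(Rational(1, 2), Pow(F, -1)) (Function('d')(t, F) = Pow(Mul(2, F), -1) = Mul(Rational(1, 2), Pow(F, -1)))
R = 0 (R = Add(6, -6) = 0)
Function('q')(o) = Add(Rational(1, 10), o) (Function('q')(o) = Add(o, Mul(Rational(1, 2), Pow(5, -1))) = Add(o, Mul(Rational(1, 2), Rational(1, 5))) = Add(o, Rational(1, 10)) = Add(Rational(1, 10), o))
Function('T')(z, x) = Add(Rational(-5, 4), x, z) (Function('T')(z, x) = Add(Rational(-5, 4), Add(z, x)) = Add(Rational(-5, 4), Add(x, z)) = Add(Rational(-5, 4), x, z))
N = 5301
Add(Function('T')(Function('q')(R), Add(1, Mul(8, -4))), N) = Add(Add(Rational(-5, 4), Add(1, Mul(8, -4)), Add(Rational(1, 10), 0)), 5301) = Add(Add(Rational(-5, 4), Add(1, -32), Rational(1, 10)), 5301) = Add(Add(Rational(-5, 4), -31, Rational(1, 10)), 5301) = Add(Rational(-643, 20), 5301) = Rational(105377, 20)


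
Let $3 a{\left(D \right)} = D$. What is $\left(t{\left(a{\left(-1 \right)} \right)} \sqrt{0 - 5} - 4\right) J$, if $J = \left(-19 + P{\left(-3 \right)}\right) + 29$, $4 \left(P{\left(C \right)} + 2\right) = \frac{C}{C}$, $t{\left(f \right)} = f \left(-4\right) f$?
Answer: $-33 - \frac{11 i \sqrt{5}}{3} \approx -33.0 - 8.1989 i$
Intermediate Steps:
$a{\left(D \right)} = \frac{D}{3}$
$t{\left(f \right)} = - 4 f^{2}$ ($t{\left(f \right)} = - 4 f f = - 4 f^{2}$)
$P{\left(C \right)} = - \frac{7}{4}$ ($P{\left(C \right)} = -2 + \frac{C \frac{1}{C}}{4} = -2 + \frac{1}{4} \cdot 1 = -2 + \frac{1}{4} = - \frac{7}{4}$)
$J = \frac{33}{4}$ ($J = \left(-19 - \frac{7}{4}\right) + 29 = - \frac{83}{4} + 29 = \frac{33}{4} \approx 8.25$)
$\left(t{\left(a{\left(-1 \right)} \right)} \sqrt{0 - 5} - 4\right) J = \left(- 4 \left(\frac{1}{3} \left(-1\right)\right)^{2} \sqrt{0 - 5} - 4\right) \frac{33}{4} = \left(- 4 \left(- \frac{1}{3}\right)^{2} \sqrt{-5} - 4\right) \frac{33}{4} = \left(\left(-4\right) \frac{1}{9} i \sqrt{5} - 4\right) \frac{33}{4} = \left(- \frac{4 i \sqrt{5}}{9} - 4\right) \frac{33}{4} = \left(-4 - \frac{4 i \sqrt{5}}{9}\right) \frac{33}{4} = -33 - \frac{11 i \sqrt{5}}{3}$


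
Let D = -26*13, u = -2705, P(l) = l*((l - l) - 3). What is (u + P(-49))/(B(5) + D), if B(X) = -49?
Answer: 2558/387 ≈ 6.6098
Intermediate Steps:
P(l) = -3*l (P(l) = l*(0 - 3) = l*(-3) = -3*l)
D = -338
(u + P(-49))/(B(5) + D) = (-2705 - 3*(-49))/(-49 - 338) = (-2705 + 147)/(-387) = -2558*(-1/387) = 2558/387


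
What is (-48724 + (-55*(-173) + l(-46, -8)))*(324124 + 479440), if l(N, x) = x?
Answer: -31513369388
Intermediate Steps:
(-48724 + (-55*(-173) + l(-46, -8)))*(324124 + 479440) = (-48724 + (-55*(-173) - 8))*(324124 + 479440) = (-48724 + (9515 - 8))*803564 = (-48724 + 9507)*803564 = -39217*803564 = -31513369388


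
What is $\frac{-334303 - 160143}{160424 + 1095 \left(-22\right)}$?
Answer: $- \frac{247223}{68167} \approx -3.6267$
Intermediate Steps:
$\frac{-334303 - 160143}{160424 + 1095 \left(-22\right)} = - \frac{494446}{160424 - 24090} = - \frac{494446}{136334} = \left(-494446\right) \frac{1}{136334} = - \frac{247223}{68167}$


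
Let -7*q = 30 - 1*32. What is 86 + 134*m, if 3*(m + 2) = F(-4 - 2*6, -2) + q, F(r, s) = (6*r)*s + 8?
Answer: 184046/21 ≈ 8764.1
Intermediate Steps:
q = 2/7 (q = -(30 - 1*32)/7 = -(30 - 32)/7 = -1/7*(-2) = 2/7 ≈ 0.28571)
F(r, s) = 8 + 6*r*s (F(r, s) = 6*r*s + 8 = 8 + 6*r*s)
m = 1360/21 (m = -2 + ((8 + 6*(-4 - 2*6)*(-2)) + 2/7)/3 = -2 + ((8 + 6*(-4 - 12)*(-2)) + 2/7)/3 = -2 + ((8 + 6*(-16)*(-2)) + 2/7)/3 = -2 + ((8 + 192) + 2/7)/3 = -2 + (200 + 2/7)/3 = -2 + (1/3)*(1402/7) = -2 + 1402/21 = 1360/21 ≈ 64.762)
86 + 134*m = 86 + 134*(1360/21) = 86 + 182240/21 = 184046/21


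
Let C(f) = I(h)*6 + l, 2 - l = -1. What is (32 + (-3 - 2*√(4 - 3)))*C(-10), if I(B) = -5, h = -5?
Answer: -729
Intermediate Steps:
l = 3 (l = 2 - 1*(-1) = 2 + 1 = 3)
C(f) = -27 (C(f) = -5*6 + 3 = -30 + 3 = -27)
(32 + (-3 - 2*√(4 - 3)))*C(-10) = (32 + (-3 - 2*√(4 - 3)))*(-27) = (32 + (-3 - 2*√1))*(-27) = (32 + (-3 - 2*1))*(-27) = (32 + (-3 - 2))*(-27) = (32 - 5)*(-27) = 27*(-27) = -729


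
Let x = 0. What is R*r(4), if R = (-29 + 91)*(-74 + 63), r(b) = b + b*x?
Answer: -2728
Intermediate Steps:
r(b) = b (r(b) = b + b*0 = b + 0 = b)
R = -682 (R = 62*(-11) = -682)
R*r(4) = -682*4 = -2728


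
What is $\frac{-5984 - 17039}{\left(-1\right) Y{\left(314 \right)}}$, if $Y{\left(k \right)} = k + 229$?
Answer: $\frac{23023}{543} \approx 42.4$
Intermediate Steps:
$Y{\left(k \right)} = 229 + k$
$\frac{-5984 - 17039}{\left(-1\right) Y{\left(314 \right)}} = \frac{-5984 - 17039}{\left(-1\right) \left(229 + 314\right)} = - \frac{23023}{\left(-1\right) 543} = - \frac{23023}{-543} = \left(-23023\right) \left(- \frac{1}{543}\right) = \frac{23023}{543}$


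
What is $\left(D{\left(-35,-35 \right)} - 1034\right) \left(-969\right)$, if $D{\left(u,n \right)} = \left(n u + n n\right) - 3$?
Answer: $-1369197$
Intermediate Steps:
$D{\left(u,n \right)} = -3 + n^{2} + n u$ ($D{\left(u,n \right)} = \left(n u + n^{2}\right) - 3 = \left(n^{2} + n u\right) - 3 = -3 + n^{2} + n u$)
$\left(D{\left(-35,-35 \right)} - 1034\right) \left(-969\right) = \left(\left(-3 + \left(-35\right)^{2} - -1225\right) - 1034\right) \left(-969\right) = \left(\left(-3 + 1225 + 1225\right) - 1034\right) \left(-969\right) = \left(2447 - 1034\right) \left(-969\right) = 1413 \left(-969\right) = -1369197$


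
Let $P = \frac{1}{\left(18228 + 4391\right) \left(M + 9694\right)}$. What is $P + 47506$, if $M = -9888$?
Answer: $\frac{208460413515}{4388086} \approx 47506.0$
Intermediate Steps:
$P = - \frac{1}{4388086}$ ($P = \frac{1}{\left(18228 + 4391\right) \left(-9888 + 9694\right)} = \frac{1}{22619 \left(-194\right)} = \frac{1}{-4388086} = - \frac{1}{4388086} \approx -2.2789 \cdot 10^{-7}$)
$P + 47506 = - \frac{1}{4388086} + 47506 = \frac{208460413515}{4388086}$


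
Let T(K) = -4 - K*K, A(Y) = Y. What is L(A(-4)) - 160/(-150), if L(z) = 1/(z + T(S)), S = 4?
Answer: 41/40 ≈ 1.0250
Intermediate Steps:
T(K) = -4 - K**2
L(z) = 1/(-20 + z) (L(z) = 1/(z + (-4 - 1*4**2)) = 1/(z + (-4 - 1*16)) = 1/(z + (-4 - 16)) = 1/(z - 20) = 1/(-20 + z))
L(A(-4)) - 160/(-150) = 1/(-20 - 4) - 160/(-150) = 1/(-24) - 160*(-1)/150 = -1/24 - 1*(-16/15) = -1/24 + 16/15 = 41/40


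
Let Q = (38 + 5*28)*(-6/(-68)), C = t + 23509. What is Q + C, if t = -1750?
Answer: 370170/17 ≈ 21775.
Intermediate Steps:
C = 21759 (C = -1750 + 23509 = 21759)
Q = 267/17 (Q = (38 + 140)*(-6*(-1/68)) = 178*(3/34) = 267/17 ≈ 15.706)
Q + C = 267/17 + 21759 = 370170/17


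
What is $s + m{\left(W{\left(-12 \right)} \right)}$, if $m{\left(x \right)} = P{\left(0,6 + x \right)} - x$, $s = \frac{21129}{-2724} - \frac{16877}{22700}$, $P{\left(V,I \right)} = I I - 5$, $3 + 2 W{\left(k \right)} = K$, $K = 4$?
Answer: $\frac{641273}{22700} \approx 28.25$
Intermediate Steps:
$W{\left(k \right)} = \frac{1}{2}$ ($W{\left(k \right)} = - \frac{3}{2} + \frac{1}{2} \cdot 4 = - \frac{3}{2} + 2 = \frac{1}{2}$)
$P{\left(V,I \right)} = -5 + I^{2}$ ($P{\left(V,I \right)} = I^{2} - 5 = -5 + I^{2}$)
$s = - \frac{48238}{5675}$ ($s = 21129 \left(- \frac{1}{2724}\right) - \frac{16877}{22700} = - \frac{7043}{908} - \frac{16877}{22700} = - \frac{48238}{5675} \approx -8.5001$)
$m{\left(x \right)} = -5 + \left(6 + x\right)^{2} - x$ ($m{\left(x \right)} = \left(-5 + \left(6 + x\right)^{2}\right) - x = -5 + \left(6 + x\right)^{2} - x$)
$s + m{\left(W{\left(-12 \right)} \right)} = - \frac{48238}{5675} - \left(\frac{11}{2} - \left(6 + \frac{1}{2}\right)^{2}\right) = - \frac{48238}{5675} - \left(\frac{11}{2} - \frac{169}{4}\right) = - \frac{48238}{5675} - - \frac{147}{4} = - \frac{48238}{5675} + \frac{147}{4} = \frac{641273}{22700}$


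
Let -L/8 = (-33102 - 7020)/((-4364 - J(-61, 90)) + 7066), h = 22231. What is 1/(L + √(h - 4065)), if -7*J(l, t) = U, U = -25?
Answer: -21220204824/716635799531 + 356794321*√18166/1433271599062 ≈ 0.0039412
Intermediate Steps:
J(l, t) = 25/7 (J(l, t) = -⅐*(-25) = 25/7)
L = 2246832/18889 (L = -8*(-33102 - 7020)/((-4364 - 1*25/7) + 7066) = -(-320976)/((-4364 - 25/7) + 7066) = -(-320976)/(-30573/7 + 7066) = -(-320976)/18889/7 = -(-320976)*7/18889 = -8*(-280854/18889) = 2246832/18889 ≈ 118.95)
1/(L + √(h - 4065)) = 1/(2246832/18889 + √(22231 - 4065)) = 1/(2246832/18889 + √18166)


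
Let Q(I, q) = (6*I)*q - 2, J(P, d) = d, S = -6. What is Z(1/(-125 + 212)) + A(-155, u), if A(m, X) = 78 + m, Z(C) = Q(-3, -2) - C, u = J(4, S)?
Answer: -3742/87 ≈ -43.011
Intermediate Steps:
Q(I, q) = -2 + 6*I*q (Q(I, q) = 6*I*q - 2 = -2 + 6*I*q)
u = -6
Z(C) = 34 - C (Z(C) = (-2 + 6*(-3)*(-2)) - C = (-2 + 36) - C = 34 - C)
Z(1/(-125 + 212)) + A(-155, u) = (34 - 1/(-125 + 212)) + (78 - 155) = (34 - 1/87) - 77 = 2957/87 - 77 = -3742/87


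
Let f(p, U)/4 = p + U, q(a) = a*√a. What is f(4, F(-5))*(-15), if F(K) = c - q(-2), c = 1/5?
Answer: -252 - 120*I*√2 ≈ -252.0 - 169.71*I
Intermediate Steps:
q(a) = a^(3/2)
c = ⅕ ≈ 0.20000
F(K) = ⅕ + 2*I*√2 (F(K) = ⅕ - (-2)^(3/2) = ⅕ - (-2)*I*√2 = ⅕ + 2*I*√2)
f(p, U) = 4*U + 4*p (f(p, U) = 4*(p + U) = 4*(U + p) = 4*U + 4*p)
f(4, F(-5))*(-15) = (4*(⅕ + 2*I*√2) + 4*4)*(-15) = ((⅘ + 8*I*√2) + 16)*(-15) = (84/5 + 8*I*√2)*(-15) = -252 - 120*I*√2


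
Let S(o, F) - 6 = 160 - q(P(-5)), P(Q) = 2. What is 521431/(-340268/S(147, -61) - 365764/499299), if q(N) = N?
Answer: -10674349051629/42488864357 ≈ -251.23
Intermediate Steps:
S(o, F) = 164 (S(o, F) = 6 + (160 - 1*2) = 6 + (160 - 2) = 6 + 158 = 164)
521431/(-340268/S(147, -61) - 365764/499299) = 521431/(-340268/164 - 365764/499299) = 521431/(-340268*1/164 - 365764*1/499299) = 521431/(-85067/41 - 365764/499299) = 521431/(-42488864357/20471259) = 521431*(-20471259/42488864357) = -10674349051629/42488864357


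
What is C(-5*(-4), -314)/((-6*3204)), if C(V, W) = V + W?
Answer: 49/3204 ≈ 0.015293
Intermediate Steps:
C(-5*(-4), -314)/((-6*3204)) = (-5*(-4) - 314)/((-6*3204)) = (20 - 314)/(-19224) = -294*(-1/19224) = 49/3204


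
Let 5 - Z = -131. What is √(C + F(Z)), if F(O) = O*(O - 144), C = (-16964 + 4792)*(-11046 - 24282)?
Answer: 8*√6718927 ≈ 20737.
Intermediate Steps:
Z = 136 (Z = 5 - 1*(-131) = 5 + 131 = 136)
C = 430012416 (C = -12172*(-35328) = 430012416)
F(O) = O*(-144 + O)
√(C + F(Z)) = √(430012416 + 136*(-144 + 136)) = √(430012416 + 136*(-8)) = √(430012416 - 1088) = √430011328 = 8*√6718927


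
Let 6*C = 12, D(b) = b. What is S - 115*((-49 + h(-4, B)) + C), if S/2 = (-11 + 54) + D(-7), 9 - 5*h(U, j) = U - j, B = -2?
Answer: 5224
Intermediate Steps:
C = 2 (C = (⅙)*12 = 2)
h(U, j) = 9/5 - U/5 + j/5 (h(U, j) = 9/5 - (U - j)/5 = 9/5 + (-U/5 + j/5) = 9/5 - U/5 + j/5)
S = 72 (S = 2*((-11 + 54) - 7) = 2*(43 - 7) = 2*36 = 72)
S - 115*((-49 + h(-4, B)) + C) = 72 - 115*((-49 + (9/5 - ⅕*(-4) + (⅕)*(-2))) + 2) = 72 - 115*((-49 + (9/5 + ⅘ - ⅖)) + 2) = 72 - 115*((-49 + 11/5) + 2) = 72 - 115*(-234/5 + 2) = 72 - 115*(-224/5) = 72 + 5152 = 5224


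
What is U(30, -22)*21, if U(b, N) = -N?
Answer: 462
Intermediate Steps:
U(30, -22)*21 = -1*(-22)*21 = 22*21 = 462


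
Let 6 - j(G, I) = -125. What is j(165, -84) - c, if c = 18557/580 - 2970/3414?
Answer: 32960787/330020 ≈ 99.875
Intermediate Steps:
j(G, I) = 131 (j(G, I) = 6 - 1*(-125) = 6 + 125 = 131)
c = 10271833/330020 (c = 18557*(1/580) - 2970*1/3414 = 18557/580 - 495/569 = 10271833/330020 ≈ 31.125)
j(165, -84) - c = 131 - 1*10271833/330020 = 131 - 10271833/330020 = 32960787/330020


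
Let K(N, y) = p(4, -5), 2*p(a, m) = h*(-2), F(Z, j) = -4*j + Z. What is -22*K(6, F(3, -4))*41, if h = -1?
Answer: -902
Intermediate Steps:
F(Z, j) = Z - 4*j
p(a, m) = 1 (p(a, m) = (-1*(-2))/2 = (½)*2 = 1)
K(N, y) = 1
-22*K(6, F(3, -4))*41 = -22*1*41 = -22*41 = -902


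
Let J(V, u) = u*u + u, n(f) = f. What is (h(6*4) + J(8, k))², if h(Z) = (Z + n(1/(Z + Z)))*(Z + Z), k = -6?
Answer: 1399489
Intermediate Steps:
J(V, u) = u + u² (J(V, u) = u² + u = u + u²)
h(Z) = 2*Z*(Z + 1/(2*Z)) (h(Z) = (Z + 1/(Z + Z))*(Z + Z) = (Z + 1/(2*Z))*(2*Z) = 2*Z*(Z + 1/(2*Z)))
(h(6*4) + J(8, k))² = ((1 + 2*(6*4)²) - 6*(1 - 6))² = ((1 + 2*24²) - 6*(-5))² = ((1 + 2*576) + 30)² = ((1 + 1152) + 30)² = (1153 + 30)² = 1183² = 1399489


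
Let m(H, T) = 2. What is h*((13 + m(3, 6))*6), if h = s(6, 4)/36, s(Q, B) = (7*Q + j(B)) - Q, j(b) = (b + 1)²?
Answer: 305/2 ≈ 152.50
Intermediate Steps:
j(b) = (1 + b)²
s(Q, B) = (1 + B)² + 6*Q (s(Q, B) = (7*Q + (1 + B)²) - Q = ((1 + B)² + 7*Q) - Q = (1 + B)² + 6*Q)
h = 61/36 (h = ((1 + 4)² + 6*6)/36 = (5² + 36)*(1/36) = (25 + 36)*(1/36) = 61*(1/36) = 61/36 ≈ 1.6944)
h*((13 + m(3, 6))*6) = 61*((13 + 2)*6)/36 = 61*(15*6)/36 = (61/36)*90 = 305/2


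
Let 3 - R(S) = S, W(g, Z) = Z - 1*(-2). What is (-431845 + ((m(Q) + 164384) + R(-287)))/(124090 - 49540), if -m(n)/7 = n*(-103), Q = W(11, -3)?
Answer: -133946/37275 ≈ -3.5935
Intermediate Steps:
W(g, Z) = 2 + Z (W(g, Z) = Z + 2 = 2 + Z)
R(S) = 3 - S
Q = -1 (Q = 2 - 3 = -1)
m(n) = 721*n (m(n) = -7*n*(-103) = -(-721)*n = 721*n)
(-431845 + ((m(Q) + 164384) + R(-287)))/(124090 - 49540) = (-431845 + ((721*(-1) + 164384) + (3 - 1*(-287))))/(124090 - 49540) = (-431845 + ((-721 + 164384) + (3 + 287)))/74550 = (-431845 + (163663 + 290))*(1/74550) = (-431845 + 163953)*(1/74550) = -267892*1/74550 = -133946/37275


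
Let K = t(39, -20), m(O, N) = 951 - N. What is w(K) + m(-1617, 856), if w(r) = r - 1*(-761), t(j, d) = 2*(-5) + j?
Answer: 885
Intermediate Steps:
t(j, d) = -10 + j
K = 29 (K = -10 + 39 = 29)
w(r) = 761 + r (w(r) = r + 761 = 761 + r)
w(K) + m(-1617, 856) = (761 + 29) + (951 - 1*856) = 790 + (951 - 856) = 790 + 95 = 885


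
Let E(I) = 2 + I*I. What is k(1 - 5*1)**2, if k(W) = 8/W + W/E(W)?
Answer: 400/81 ≈ 4.9383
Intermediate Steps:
E(I) = 2 + I**2
k(W) = 8/W + W/(2 + W**2)
k(1 - 5*1)**2 = ((16 + 9*(1 - 5*1)**2)/((1 - 5*1)*(2 + (1 - 5*1)**2)))**2 = ((16 + 9*(1 - 5)**2)/((1 - 5)*(2 + (1 - 5)**2)))**2 = ((16 + 9*(-4)**2)/((-4)*(2 + (-4)**2)))**2 = (-(16 + 9*16)/(4*(2 + 16)))**2 = (-1/4*(16 + 144)/18)**2 = (-1/4*1/18*160)**2 = (-20/9)**2 = 400/81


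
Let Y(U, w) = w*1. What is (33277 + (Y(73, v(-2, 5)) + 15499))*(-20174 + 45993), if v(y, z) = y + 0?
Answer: 1259295906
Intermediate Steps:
v(y, z) = y
Y(U, w) = w
(33277 + (Y(73, v(-2, 5)) + 15499))*(-20174 + 45993) = (33277 + (-2 + 15499))*(-20174 + 45993) = (33277 + 15497)*25819 = 48774*25819 = 1259295906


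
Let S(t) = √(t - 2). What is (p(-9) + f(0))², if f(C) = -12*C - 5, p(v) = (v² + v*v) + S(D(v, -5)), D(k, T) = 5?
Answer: (157 + √3)² ≈ 25196.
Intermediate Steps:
S(t) = √(-2 + t)
p(v) = √3 + 2*v² (p(v) = (v² + v*v) + √(-2 + 5) = (v² + v²) + √3 = 2*v² + √3 = √3 + 2*v²)
f(C) = -5 - 12*C
(p(-9) + f(0))² = ((√3 + 2*(-9)²) + (-5 - 12*0))² = ((√3 + 2*81) + (-5 + 0))² = ((√3 + 162) - 5)² = ((162 + √3) - 5)² = (157 + √3)²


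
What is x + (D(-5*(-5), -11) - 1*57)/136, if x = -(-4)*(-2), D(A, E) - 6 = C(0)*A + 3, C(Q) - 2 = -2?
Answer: -142/17 ≈ -8.3529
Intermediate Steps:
C(Q) = 0 (C(Q) = 2 - 2 = 0)
D(A, E) = 9 (D(A, E) = 6 + (0*A + 3) = 6 + (0 + 3) = 6 + 3 = 9)
x = -8 (x = -4*2 = -8)
x + (D(-5*(-5), -11) - 1*57)/136 = -8 + (9 - 1*57)/136 = -8 + (9 - 57)*(1/136) = -8 - 48*1/136 = -8 - 6/17 = -142/17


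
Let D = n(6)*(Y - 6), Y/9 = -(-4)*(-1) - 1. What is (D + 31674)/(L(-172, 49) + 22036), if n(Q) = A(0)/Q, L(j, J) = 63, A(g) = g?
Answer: 31674/22099 ≈ 1.4333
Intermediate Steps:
n(Q) = 0 (n(Q) = 0/Q = 0)
Y = -45 (Y = 9*(-(-4)*(-1) - 1) = 9*(-2*2 - 1) = 9*(-4 - 1) = 9*(-5) = -45)
D = 0 (D = 0*(-45 - 6) = 0*(-51) = 0)
(D + 31674)/(L(-172, 49) + 22036) = (0 + 31674)/(63 + 22036) = 31674/22099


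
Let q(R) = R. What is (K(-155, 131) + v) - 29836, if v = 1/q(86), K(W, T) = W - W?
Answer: -2565895/86 ≈ -29836.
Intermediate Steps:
K(W, T) = 0
v = 1/86 ≈ 0.011628
(K(-155, 131) + v) - 29836 = (0 + 1/86) - 29836 = 1/86 - 29836 = -2565895/86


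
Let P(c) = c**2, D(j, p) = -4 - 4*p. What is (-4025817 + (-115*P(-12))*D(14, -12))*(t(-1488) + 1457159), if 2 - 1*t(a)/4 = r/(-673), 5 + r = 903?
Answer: -4662586546563231/673 ≈ -6.9281e+12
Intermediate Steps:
r = 898 (r = -5 + 903 = 898)
t(a) = 8976/673 (t(a) = 8 - 3592/(-673) = 8 - 3592*(-1)/673 = 8 - 4*(-898/673) = 8 + 3592/673 = 8976/673)
(-4025817 + (-115*P(-12))*D(14, -12))*(t(-1488) + 1457159) = (-4025817 + (-115*(-12)**2)*(-4 - 4*(-12)))*(8976/673 + 1457159) = (-4025817 + (-115*144)*(-4 + 48))*(980676983/673) = (-4025817 - 16560*44)*(980676983/673) = (-4025817 - 728640)*(980676983/673) = -4754457*980676983/673 = -4662586546563231/673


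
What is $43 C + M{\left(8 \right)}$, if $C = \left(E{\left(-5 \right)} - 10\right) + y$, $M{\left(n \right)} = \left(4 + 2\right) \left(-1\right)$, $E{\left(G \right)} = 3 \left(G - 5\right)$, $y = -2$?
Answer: $-1812$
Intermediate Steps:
$E{\left(G \right)} = -15 + 3 G$ ($E{\left(G \right)} = 3 \left(-5 + G\right) = -15 + 3 G$)
$M{\left(n \right)} = -6$ ($M{\left(n \right)} = 6 \left(-1\right) = -6$)
$C = -42$ ($C = \left(\left(-15 + 3 \left(-5\right)\right) - 10\right) - 2 = \left(\left(-15 - 15\right) - 10\right) - 2 = \left(-30 - 10\right) - 2 = -40 - 2 = -42$)
$43 C + M{\left(8 \right)} = 43 \left(-42\right) - 6 = -1806 - 6 = -1812$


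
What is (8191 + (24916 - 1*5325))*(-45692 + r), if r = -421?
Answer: -1281111366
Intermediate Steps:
(8191 + (24916 - 1*5325))*(-45692 + r) = (8191 + (24916 - 1*5325))*(-45692 - 421) = (8191 + (24916 - 5325))*(-46113) = (8191 + 19591)*(-46113) = 27782*(-46113) = -1281111366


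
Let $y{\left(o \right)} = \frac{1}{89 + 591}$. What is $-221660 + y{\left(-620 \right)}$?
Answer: $- \frac{150728799}{680} \approx -2.2166 \cdot 10^{5}$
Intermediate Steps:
$y{\left(o \right)} = \frac{1}{680}$
$-221660 + y{\left(-620 \right)} = -221660 + \frac{1}{680} = - \frac{150728799}{680}$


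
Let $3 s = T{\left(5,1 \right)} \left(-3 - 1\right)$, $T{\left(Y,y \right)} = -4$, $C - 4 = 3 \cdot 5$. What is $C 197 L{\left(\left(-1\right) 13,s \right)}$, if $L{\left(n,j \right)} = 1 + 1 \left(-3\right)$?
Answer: $-7486$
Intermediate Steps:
$C = 19$ ($C = 4 + 3 \cdot 5 = 4 + 15 = 19$)
$s = \frac{16}{3}$ ($s = \frac{\left(-4\right) \left(-3 - 1\right)}{3} = \frac{\left(-4\right) \left(-4\right)}{3} = \frac{1}{3} \cdot 16 = \frac{16}{3} \approx 5.3333$)
$L{\left(n,j \right)} = -2$ ($L{\left(n,j \right)} = 1 - 3 = -2$)
$C 197 L{\left(\left(-1\right) 13,s \right)} = 19 \cdot 197 \left(-2\right) = 19 \left(-394\right) = -7486$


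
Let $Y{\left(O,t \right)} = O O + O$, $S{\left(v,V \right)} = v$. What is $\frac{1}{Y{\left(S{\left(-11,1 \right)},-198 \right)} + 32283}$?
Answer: $\frac{1}{32393} \approx 3.0871 \cdot 10^{-5}$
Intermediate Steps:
$Y{\left(O,t \right)} = O + O^{2}$ ($Y{\left(O,t \right)} = O^{2} + O = O + O^{2}$)
$\frac{1}{Y{\left(S{\left(-11,1 \right)},-198 \right)} + 32283} = \frac{1}{- 11 \left(1 - 11\right) + 32283} = \frac{1}{\left(-11\right) \left(-10\right) + 32283} = \frac{1}{110 + 32283} = \frac{1}{32393}$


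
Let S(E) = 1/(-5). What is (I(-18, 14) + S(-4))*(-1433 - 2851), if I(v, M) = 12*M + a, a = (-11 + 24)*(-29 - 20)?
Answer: 10050264/5 ≈ 2.0101e+6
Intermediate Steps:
a = -637 (a = 13*(-49) = -637)
S(E) = -1/5
I(v, M) = -637 + 12*M (I(v, M) = 12*M - 637 = -637 + 12*M)
(I(-18, 14) + S(-4))*(-1433 - 2851) = ((-637 + 12*14) - 1/5)*(-1433 - 2851) = ((-637 + 168) - 1/5)*(-4284) = (-469 - 1/5)*(-4284) = -2346/5*(-4284) = 10050264/5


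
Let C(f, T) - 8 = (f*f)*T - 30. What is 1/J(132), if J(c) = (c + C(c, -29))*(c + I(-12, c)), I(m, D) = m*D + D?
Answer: 1/666845520 ≈ 1.4996e-9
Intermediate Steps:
I(m, D) = D + D*m (I(m, D) = D*m + D = D + D*m)
C(f, T) = -22 + T*f² (C(f, T) = 8 + ((f*f)*T - 30) = 8 + (f²*T - 30) = 8 + (T*f² - 30) = 8 + (-30 + T*f²) = -22 + T*f²)
J(c) = -10*c*(-22 + c - 29*c²) (J(c) = (c + (-22 - 29*c²))*(c + c*(1 - 12)) = (-22 + c - 29*c²)*(c + c*(-11)) = (-22 + c - 29*c²)*(c - 11*c) = (-22 + c - 29*c²)*(-10*c) = -10*c*(-22 + c - 29*c²))
1/J(132) = 1/(10*132*(22 - 1*132 + 29*132²)) = 1/(10*132*(22 - 132 + 29*17424)) = 1/(10*132*(22 - 132 + 505296)) = 1/(10*132*505186) = 1/666845520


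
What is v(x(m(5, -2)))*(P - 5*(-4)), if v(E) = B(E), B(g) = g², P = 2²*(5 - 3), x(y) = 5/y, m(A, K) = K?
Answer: 175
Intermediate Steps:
P = 8 (P = 4*2 = 8)
v(E) = E²
v(x(m(5, -2)))*(P - 5*(-4)) = (5/(-2))²*(8 - 5*(-4)) = (5*(-½))²*(8 + 20) = (-5/2)²*28 = (25/4)*28 = 175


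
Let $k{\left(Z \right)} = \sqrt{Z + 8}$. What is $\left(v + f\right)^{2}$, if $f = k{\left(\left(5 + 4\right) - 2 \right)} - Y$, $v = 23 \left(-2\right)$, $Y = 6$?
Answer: $\left(52 - \sqrt{15}\right)^{2} \approx 2316.2$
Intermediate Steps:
$v = -46$
$k{\left(Z \right)} = \sqrt{8 + Z}$
$f = -6 + \sqrt{15}$ ($f = \sqrt{8 + \left(\left(5 + 4\right) - 2\right)} - 6 = \sqrt{8 + \left(9 - 2\right)} - 6 = \sqrt{8 + 7} - 6 = \sqrt{15} - 6 = -6 + \sqrt{15} \approx -2.127$)
$\left(v + f\right)^{2} = \left(-46 - \left(6 - \sqrt{15}\right)\right)^{2} = \left(-52 + \sqrt{15}\right)^{2}$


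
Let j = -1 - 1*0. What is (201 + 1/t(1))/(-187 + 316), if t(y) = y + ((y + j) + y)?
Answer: 403/258 ≈ 1.5620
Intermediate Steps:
j = -1 (j = -1 + 0 = -1)
t(y) = -1 + 3*y (t(y) = y + ((y - 1) + y) = y + ((-1 + y) + y) = y + (-1 + 2*y) = -1 + 3*y)
(201 + 1/t(1))/(-187 + 316) = (201 + 1/(-1 + 3*1))/(-187 + 316) = (201 + 1/(-1 + 3))/129 = (201 + 1/2)*(1/129) = (201 + ½)*(1/129) = (403/2)*(1/129) = 403/258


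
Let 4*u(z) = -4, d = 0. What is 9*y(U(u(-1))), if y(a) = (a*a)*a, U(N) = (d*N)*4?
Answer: 0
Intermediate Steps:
u(z) = -1 (u(z) = (¼)*(-4) = -1)
U(N) = 0 (U(N) = (0*N)*4 = 0*4 = 0)
y(a) = a³ (y(a) = a²*a = a³)
9*y(U(u(-1))) = 9*0³ = 9*0 = 0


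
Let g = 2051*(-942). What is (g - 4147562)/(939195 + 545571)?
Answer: -3039802/742383 ≈ -4.0947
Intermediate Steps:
g = -1932042
(g - 4147562)/(939195 + 545571) = (-1932042 - 4147562)/(939195 + 545571) = -6079604/1484766 = -6079604*1/1484766 = -3039802/742383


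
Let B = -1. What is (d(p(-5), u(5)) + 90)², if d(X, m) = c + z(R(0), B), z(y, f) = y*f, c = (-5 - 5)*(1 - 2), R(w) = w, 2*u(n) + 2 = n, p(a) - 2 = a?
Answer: 10000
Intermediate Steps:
p(a) = 2 + a
u(n) = -1 + n/2
c = 10 (c = -10*(-1) = 10)
z(y, f) = f*y
d(X, m) = 10 (d(X, m) = 10 - 1*0 = 10 + 0 = 10)
(d(p(-5), u(5)) + 90)² = (10 + 90)² = 100² = 10000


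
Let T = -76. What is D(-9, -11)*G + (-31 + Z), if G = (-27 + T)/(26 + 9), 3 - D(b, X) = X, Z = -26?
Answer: -491/5 ≈ -98.200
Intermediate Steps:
D(b, X) = 3 - X
G = -103/35 (G = (-27 - 76)/(26 + 9) = -103/35 ≈ -2.9429)
D(-9, -11)*G + (-31 + Z) = (3 - 1*(-11))*(-103/35) + (-31 - 26) = (3 + 11)*(-103/35) - 57 = 14*(-103/35) - 57 = -206/5 - 57 = -491/5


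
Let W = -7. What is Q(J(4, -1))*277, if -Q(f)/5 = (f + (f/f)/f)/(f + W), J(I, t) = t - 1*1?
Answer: -6925/18 ≈ -384.72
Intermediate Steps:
J(I, t) = -1 + t (J(I, t) = t - 1 = -1 + t)
Q(f) = -5*(f + 1/f)/(-7 + f) (Q(f) = -5*(f + (f/f)/f)/(f - 7) = -5*(f + 1/f)/(-7 + f))
Q(J(4, -1))*277 = (5*(-1 - (-1 - 1)²)/((-1 - 1)*(-7 + (-1 - 1))))*277 = (5*(-1 - 1*(-2)²)/(-2*(-7 - 2)))*277 = (5*(-½)*(-1 - 1*4)/(-9))*277 = (5*(-½)*(-⅑)*(-1 - 4))*277 = (5*(-½)*(-⅑)*(-5))*277 = -25/18*277 = -6925/18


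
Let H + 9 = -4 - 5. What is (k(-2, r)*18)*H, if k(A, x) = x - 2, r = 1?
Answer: 324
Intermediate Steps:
k(A, x) = -2 + x
H = -18 (H = -9 + (-4 - 5) = -9 - 9 = -18)
(k(-2, r)*18)*H = ((-2 + 1)*18)*(-18) = -1*18*(-18) = -18*(-18) = 324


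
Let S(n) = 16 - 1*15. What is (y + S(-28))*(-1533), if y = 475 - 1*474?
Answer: -3066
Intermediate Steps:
S(n) = 1 (S(n) = 16 - 15 = 1)
y = 1 (y = 475 - 474 = 1)
(y + S(-28))*(-1533) = (1 + 1)*(-1533) = 2*(-1533) = -3066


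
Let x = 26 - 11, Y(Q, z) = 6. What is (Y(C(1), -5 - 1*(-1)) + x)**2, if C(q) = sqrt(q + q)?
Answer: 441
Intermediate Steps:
C(q) = sqrt(2)*sqrt(q) (C(q) = sqrt(2*q) = sqrt(2)*sqrt(q))
x = 15
(Y(C(1), -5 - 1*(-1)) + x)**2 = (6 + 15)**2 = 21**2 = 441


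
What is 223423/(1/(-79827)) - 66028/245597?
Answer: -4380268623340165/245597 ≈ -1.7835e+10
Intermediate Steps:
223423/(1/(-79827)) - 66028/245597 = 223423/(-1/79827) - 66028*1/245597 = 223423*(-79827) - 66028/245597 = -17835187821 - 66028/245597 = -4380268623340165/245597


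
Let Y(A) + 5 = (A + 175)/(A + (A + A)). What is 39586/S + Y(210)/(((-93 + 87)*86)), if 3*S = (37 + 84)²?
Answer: 1104180943/135985608 ≈ 8.1198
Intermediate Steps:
Y(A) = -5 + (175 + A)/(3*A) (Y(A) = -5 + (A + 175)/(A + (A + A)) = -5 + (175 + A)/(A + 2*A) = -5 + (175 + A)/((3*A)) = -5 + (175 + A)*(1/(3*A)) = -5 + (175 + A)/(3*A))
S = 14641/3 (S = (37 + 84)²/3 = (⅓)*121² = (⅓)*14641 = 14641/3 ≈ 4880.3)
39586/S + Y(210)/(((-93 + 87)*86)) = 39586/(14641/3) + ((7/3)*(25 - 2*210)/210)/(((-93 + 87)*86)) = 39586*(3/14641) + ((7/3)*(1/210)*(25 - 420))/((-6*86)) = 118758/14641 + ((7/3)*(1/210)*(-395))/(-516) = 118758/14641 - 79/18*(-1/516) = 118758/14641 + 79/9288 = 1104180943/135985608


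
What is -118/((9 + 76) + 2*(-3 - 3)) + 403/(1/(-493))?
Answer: -14503685/73 ≈ -1.9868e+5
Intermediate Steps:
-118/((9 + 76) + 2*(-3 - 3)) + 403/(1/(-493)) = -118/(85 + 2*(-6)) + 403/(-1/493) = -118/(85 - 12) + 403*(-493) = -118/73 - 198679 = -14503685/73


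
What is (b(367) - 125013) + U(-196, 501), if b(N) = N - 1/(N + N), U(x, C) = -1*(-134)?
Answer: -91391809/734 ≈ -1.2451e+5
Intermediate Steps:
U(x, C) = 134
b(N) = N - 1/(2*N)
(b(367) - 125013) + U(-196, 501) = ((367 - ½/367) - 125013) + 134 = ((367 - ½*1/367) - 125013) + 134 = ((367 - 1/734) - 125013) + 134 = (269377/734 - 125013) + 134 = -91490165/734 + 134 = -91391809/734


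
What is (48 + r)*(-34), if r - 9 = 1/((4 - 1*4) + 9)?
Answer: -17476/9 ≈ -1941.8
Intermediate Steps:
r = 82/9 (r = 9 + 1/((4 - 1*4) + 9) = 9 + 1/((4 - 4) + 9) = 9 + 1/(0 + 9) = 9 + 1/9 = 9 + ⅑ = 82/9 ≈ 9.1111)
(48 + r)*(-34) = (48 + 82/9)*(-34) = (514/9)*(-34) = -17476/9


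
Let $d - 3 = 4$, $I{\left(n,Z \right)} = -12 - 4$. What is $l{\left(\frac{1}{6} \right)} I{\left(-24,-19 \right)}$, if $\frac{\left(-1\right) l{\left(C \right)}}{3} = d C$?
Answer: $56$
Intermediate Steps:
$I{\left(n,Z \right)} = -16$ ($I{\left(n,Z \right)} = -12 - 4 = -16$)
$d = 7$ ($d = 3 + 4 = 7$)
$l{\left(C \right)} = - 21 C$ ($l{\left(C \right)} = - 3 \cdot 7 C = - 21 C$)
$l{\left(\frac{1}{6} \right)} I{\left(-24,-19 \right)} = - \frac{21}{6} \left(-16\right) = \left(-21\right) \frac{1}{6} \left(-16\right) = \left(- \frac{7}{2}\right) \left(-16\right) = 56$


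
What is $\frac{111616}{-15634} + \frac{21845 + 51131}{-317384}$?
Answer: $- \frac{2285377458}{310123841} \approx -7.3692$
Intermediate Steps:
$\frac{111616}{-15634} + \frac{21845 + 51131}{-317384} = 111616 \left(- \frac{1}{15634}\right) + 72976 \left(- \frac{1}{317384}\right) = - \frac{55808}{7817} - \frac{9122}{39673} = - \frac{2285377458}{310123841}$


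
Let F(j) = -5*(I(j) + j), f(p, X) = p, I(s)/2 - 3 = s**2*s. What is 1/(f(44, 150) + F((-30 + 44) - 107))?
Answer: 1/8044049 ≈ 1.2432e-7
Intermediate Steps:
I(s) = 6 + 2*s**3 (I(s) = 6 + 2*(s**2*s) = 6 + 2*s**3)
F(j) = -30 - 10*j**3 - 5*j (F(j) = -5*((6 + 2*j**3) + j) = -5*(6 + j + 2*j**3) = -30 - 10*j**3 - 5*j)
1/(f(44, 150) + F((-30 + 44) - 107)) = 1/(44 + (-30 - 10*((-30 + 44) - 107)**3 - 5*((-30 + 44) - 107))) = 1/(44 + (-30 - 10*(14 - 107)**3 - 5*(14 - 107))) = 1/(44 + (-30 - 10*(-93)**3 - 5*(-93))) = 1/(44 + (-30 - 10*(-804357) + 465)) = 1/(44 + (-30 + 8043570 + 465)) = 1/(44 + 8044005) = 1/8044049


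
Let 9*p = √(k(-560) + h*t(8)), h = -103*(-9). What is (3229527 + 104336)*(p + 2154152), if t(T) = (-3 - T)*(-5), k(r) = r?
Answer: 7181647649176 + 16669315*√2017/9 ≈ 7.1817e+12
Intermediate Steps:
h = 927
t(T) = 15 + 5*T
p = 5*√2017/9 (p = √(-560 + 927*(15 + 5*8))/9 = √(-560 + 927*(15 + 40))/9 = √(-560 + 927*55)/9 = √(-560 + 50985)/9 = √50425/9 = (5*√2017)/9 = 5*√2017/9 ≈ 24.951)
(3229527 + 104336)*(p + 2154152) = (3229527 + 104336)*(5*√2017/9 + 2154152) = 3333863*(2154152 + 5*√2017/9) = 7181647649176 + 16669315*√2017/9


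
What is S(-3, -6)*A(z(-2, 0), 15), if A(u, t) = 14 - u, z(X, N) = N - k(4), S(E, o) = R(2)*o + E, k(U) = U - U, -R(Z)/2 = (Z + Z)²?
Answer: 2646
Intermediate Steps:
R(Z) = -8*Z² (R(Z) = -2*(Z + Z)² = -2*4*Z² = -8*Z²)
k(U) = 0
S(E, o) = E - 32*o (S(E, o) = (-8*2²)*o + E = (-8*4)*o + E = -32*o + E = E - 32*o)
z(X, N) = N (z(X, N) = N - 1*0 = N + 0 = N)
S(-3, -6)*A(z(-2, 0), 15) = (-3 - 32*(-6))*(14 - 1*0) = (-3 + 192)*(14 + 0) = 189*14 = 2646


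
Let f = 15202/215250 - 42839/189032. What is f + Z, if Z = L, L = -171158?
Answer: -3482138914617143/20344569000 ≈ -1.7116e+5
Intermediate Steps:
f = -3173715143/20344569000 (f = 15202*(1/215250) - 42839*1/189032 = 7601/107625 - 42839/189032 = -3173715143/20344569000 ≈ -0.15600)
Z = -171158
f + Z = -3173715143/20344569000 - 171158 = -3482138914617143/20344569000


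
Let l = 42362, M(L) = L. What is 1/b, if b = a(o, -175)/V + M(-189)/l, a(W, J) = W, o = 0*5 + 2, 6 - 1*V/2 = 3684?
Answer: -38951859/184376 ≈ -211.26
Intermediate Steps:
V = -7356 (V = 12 - 2*3684 = 12 - 7368 = -7356)
o = 2 (o = 0 + 2 = 2)
b = -184376/38951859 (b = 2/(-7356) - 189/42362 = 2*(-1/7356) - 189*1/42362 = -1/3678 - 189/42362 = -184376/38951859 ≈ -0.0047334)
1/b = 1/(-184376/38951859) = -38951859/184376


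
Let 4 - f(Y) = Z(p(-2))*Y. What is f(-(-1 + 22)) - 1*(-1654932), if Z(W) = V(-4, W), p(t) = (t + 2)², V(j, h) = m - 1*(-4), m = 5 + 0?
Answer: 1655125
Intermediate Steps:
m = 5
V(j, h) = 9 (V(j, h) = 5 - 1*(-4) = 5 + 4 = 9)
p(t) = (2 + t)²
Z(W) = 9
f(Y) = 4 - 9*Y
f(-(-1 + 22)) - 1*(-1654932) = (4 - (-9)*(-1 + 22)) - 1*(-1654932) = (4 - (-9)*21) + 1654932 = (4 - 9*(-21)) + 1654932 = (4 + 189) + 1654932 = 193 + 1654932 = 1655125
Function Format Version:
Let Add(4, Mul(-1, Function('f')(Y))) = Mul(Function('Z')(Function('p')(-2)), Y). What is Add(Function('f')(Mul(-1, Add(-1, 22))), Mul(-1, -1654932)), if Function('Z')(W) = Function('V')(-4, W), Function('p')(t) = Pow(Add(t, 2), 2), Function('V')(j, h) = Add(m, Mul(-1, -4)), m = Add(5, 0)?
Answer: 1655125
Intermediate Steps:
m = 5
Function('V')(j, h) = 9 (Function('V')(j, h) = Add(5, Mul(-1, -4)) = Add(5, 4) = 9)
Function('p')(t) = Pow(Add(2, t), 2)
Function('Z')(W) = 9
Function('f')(Y) = Add(4, Mul(-9, Y)) (Function('f')(Y) = Add(4, Mul(-1, Mul(9, Y))) = Add(4, Mul(-9, Y)))
Add(Function('f')(Mul(-1, Add(-1, 22))), Mul(-1, -1654932)) = Add(Add(4, Mul(-9, Mul(-1, Add(-1, 22)))), Mul(-1, -1654932)) = Add(Add(4, Mul(-9, Mul(-1, 21))), 1654932) = Add(Add(4, Mul(-9, -21)), 1654932) = Add(Add(4, 189), 1654932) = Add(193, 1654932) = 1655125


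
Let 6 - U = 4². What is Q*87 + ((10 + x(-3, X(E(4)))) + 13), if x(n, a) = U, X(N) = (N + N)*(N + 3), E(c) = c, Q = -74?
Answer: -6425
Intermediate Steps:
U = -10 (U = 6 - 1*4² = 6 - 1*16 = 6 - 16 = -10)
X(N) = 2*N*(3 + N) (X(N) = (2*N)*(3 + N) = 2*N*(3 + N))
x(n, a) = -10
Q*87 + ((10 + x(-3, X(E(4)))) + 13) = -74*87 + ((10 - 10) + 13) = -6438 + (0 + 13) = -6438 + 13 = -6425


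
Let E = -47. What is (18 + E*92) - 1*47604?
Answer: -51910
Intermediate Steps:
(18 + E*92) - 1*47604 = (18 - 47*92) - 1*47604 = (18 - 4324) - 47604 = -4306 - 47604 = -51910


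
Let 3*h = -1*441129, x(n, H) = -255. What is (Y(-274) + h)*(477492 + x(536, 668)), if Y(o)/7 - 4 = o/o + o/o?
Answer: -70154316237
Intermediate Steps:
Y(o) = 42 (Y(o) = 28 + 7*(o/o + o/o) = 28 + 7*(1 + 1) = 28 + 7*2 = 28 + 14 = 42)
h = -147043 (h = (-1*441129)/3 = (⅓)*(-441129) = -147043)
(Y(-274) + h)*(477492 + x(536, 668)) = (42 - 147043)*(477492 - 255) = -147001*477237 = -70154316237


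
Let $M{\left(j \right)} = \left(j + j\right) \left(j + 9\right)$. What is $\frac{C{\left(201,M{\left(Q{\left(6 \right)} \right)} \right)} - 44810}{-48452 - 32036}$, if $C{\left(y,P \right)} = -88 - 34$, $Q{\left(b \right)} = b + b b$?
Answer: $\frac{11233}{20122} \approx 0.55824$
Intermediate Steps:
$Q{\left(b \right)} = b + b^{2}$
$M{\left(j \right)} = 2 j \left(9 + j\right)$
$C{\left(y,P \right)} = -122$
$\frac{C{\left(201,M{\left(Q{\left(6 \right)} \right)} \right)} - 44810}{-48452 - 32036} = \frac{-122 - 44810}{-48452 - 32036} = - \frac{44932}{-80488} = \left(-44932\right) \left(- \frac{1}{80488}\right) = \frac{11233}{20122}$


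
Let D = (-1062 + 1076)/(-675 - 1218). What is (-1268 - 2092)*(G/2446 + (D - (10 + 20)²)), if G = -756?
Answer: 2334480709120/771713 ≈ 3.0251e+6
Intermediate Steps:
D = -14/1893 (D = 14/(-1893) = 14*(-1/1893) = -14/1893 ≈ -0.0073957)
(-1268 - 2092)*(G/2446 + (D - (10 + 20)²)) = (-1268 - 2092)*(-756/2446 + (-14/1893 - (10 + 20)²)) = -3360*(-756*1/2446 + (-14/1893 - 1*30²)) = -3360*(-378/1223 + (-14/1893 - 1*900)) = -3360*(-378/1223 + (-14/1893 - 900)) = -3360*(-378/1223 - 1703714/1893) = -3360*(-2084357776/2315139) = 2334480709120/771713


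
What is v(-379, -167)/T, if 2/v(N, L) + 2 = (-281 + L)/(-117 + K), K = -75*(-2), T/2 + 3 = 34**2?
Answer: -33/592642 ≈ -5.5683e-5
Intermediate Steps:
T = 2306 (T = -6 + 2*34**2 = -6 + 2*1156 = -6 + 2312 = 2306)
K = 150
v(N, L) = 2/(-347/33 + L/33) (v(N, L) = 2/(-2 + (-281 + L)/(-117 + 150)) = 2/(-2 + (-281 + L)/33) = 2/(-2 + (-281 + L)*(1/33)) = 2/(-2 + (-281/33 + L/33)) = 2/(-347/33 + L/33))
v(-379, -167)/T = (66/(-347 - 167))/2306 = (66/(-514))*(1/2306) = (66*(-1/514))*(1/2306) = -33/257*1/2306 = -33/592642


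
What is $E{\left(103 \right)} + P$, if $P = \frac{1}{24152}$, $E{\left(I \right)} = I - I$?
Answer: $\frac{1}{24152} \approx 4.1404 \cdot 10^{-5}$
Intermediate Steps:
$E{\left(I \right)} = 0$
$P = \frac{1}{24152} \approx 4.1404 \cdot 10^{-5}$
$E{\left(103 \right)} + P = 0 + \frac{1}{24152} = \frac{1}{24152}$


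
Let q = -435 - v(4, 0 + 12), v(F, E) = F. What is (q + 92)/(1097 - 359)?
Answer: -347/738 ≈ -0.47019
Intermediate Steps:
q = -439 (q = -435 - 1*4 = -435 - 4 = -439)
(q + 92)/(1097 - 359) = (-439 + 92)/(1097 - 359) = -347/738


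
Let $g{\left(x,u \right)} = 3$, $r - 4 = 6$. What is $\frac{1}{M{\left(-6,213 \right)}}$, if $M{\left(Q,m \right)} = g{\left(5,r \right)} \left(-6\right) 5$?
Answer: $- \frac{1}{90} \approx -0.011111$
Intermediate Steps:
$r = 10$ ($r = 4 + 6 = 10$)
$M{\left(Q,m \right)} = -90$ ($M{\left(Q,m \right)} = 3 \left(-6\right) 5 = \left(-18\right) 5 = -90$)
$\frac{1}{M{\left(-6,213 \right)}} = \frac{1}{-90} = - \frac{1}{90}$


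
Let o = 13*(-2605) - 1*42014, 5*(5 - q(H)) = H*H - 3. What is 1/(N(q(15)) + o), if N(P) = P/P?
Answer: -1/75878 ≈ -1.3179e-5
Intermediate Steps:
q(H) = 28/5 - H²/5 (q(H) = 5 - (H*H - 3)/5 = 5 - (H² - 3)/5 = 5 - (-3 + H²)/5 = 5 + (⅗ - H²/5) = 28/5 - H²/5)
o = -75879 (o = -33865 - 42014 = -75879)
N(P) = 1
1/(N(q(15)) + o) = 1/(1 - 75879) = 1/(-75878) = -1/75878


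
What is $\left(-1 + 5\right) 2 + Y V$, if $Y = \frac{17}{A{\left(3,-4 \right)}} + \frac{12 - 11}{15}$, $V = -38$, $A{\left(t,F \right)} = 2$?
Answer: $- \frac{4763}{15} \approx -317.53$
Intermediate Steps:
$Y = \frac{257}{30}$ ($Y = \frac{17}{2} + \frac{12 - 11}{15} = 17 \cdot \frac{1}{2} + \left(12 - 11\right) \frac{1}{15} = \frac{17}{2} + 1 \cdot \frac{1}{15} = \frac{17}{2} + \frac{1}{15} = \frac{257}{30} \approx 8.5667$)
$\left(-1 + 5\right) 2 + Y V = \left(-1 + 5\right) 2 + \frac{257}{30} \left(-38\right) = 4 \cdot 2 - \frac{4883}{15} = 8 - \frac{4883}{15} = - \frac{4763}{15}$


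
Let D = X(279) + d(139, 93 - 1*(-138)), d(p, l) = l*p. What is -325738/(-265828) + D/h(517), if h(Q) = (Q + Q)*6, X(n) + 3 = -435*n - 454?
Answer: -5456837203/412299228 ≈ -13.235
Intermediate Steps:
X(n) = -457 - 435*n (X(n) = -3 + (-435*n - 454) = -3 + (-454 - 435*n) = -457 - 435*n)
h(Q) = 12*Q (h(Q) = (2*Q)*6 = 12*Q)
D = -89713 (D = (-457 - 435*279) + (93 - 1*(-138))*139 = (-457 - 121365) + (93 + 138)*139 = -121822 + 231*139 = -121822 + 32109 = -89713)
-325738/(-265828) + D/h(517) = -325738/(-265828) - 89713/(12*517) = -325738*(-1/265828) - 89713/6204 = 162869/132914 - 89713*1/6204 = 162869/132914 - 89713/6204 = -5456837203/412299228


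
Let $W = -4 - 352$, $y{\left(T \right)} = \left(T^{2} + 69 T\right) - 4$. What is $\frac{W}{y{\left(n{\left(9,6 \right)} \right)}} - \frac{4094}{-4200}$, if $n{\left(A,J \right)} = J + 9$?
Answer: $\frac{227929}{329700} \approx 0.69132$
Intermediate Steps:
$n{\left(A,J \right)} = 9 + J$
$y{\left(T \right)} = -4 + T^{2} + 69 T$
$W = -356$ ($W = -4 - 352 = -356$)
$\frac{W}{y{\left(n{\left(9,6 \right)} \right)}} - \frac{4094}{-4200} = - \frac{356}{-4 + \left(9 + 6\right)^{2} + 69 \left(9 + 6\right)} - \frac{4094}{-4200} = - \frac{356}{-4 + 15^{2} + 69 \cdot 15} - - \frac{2047}{2100} = - \frac{356}{-4 + 225 + 1035} + \frac{2047}{2100} = - \frac{356}{1256} + \frac{2047}{2100} = \left(-356\right) \frac{1}{1256} + \frac{2047}{2100} = - \frac{89}{314} + \frac{2047}{2100} = \frac{227929}{329700}$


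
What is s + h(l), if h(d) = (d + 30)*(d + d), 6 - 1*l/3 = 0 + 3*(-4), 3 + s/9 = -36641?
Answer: -320724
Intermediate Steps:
s = -329796 (s = -27 + 9*(-36641) = -27 - 329769 = -329796)
l = 54 (l = 18 - 3*(0 + 3*(-4)) = 18 - 3*(0 - 12) = 18 - 3*(-12) = 18 + 36 = 54)
h(d) = 2*d*(30 + d) (h(d) = (30 + d)*(2*d) = 2*d*(30 + d))
s + h(l) = -329796 + 2*54*(30 + 54) = -329796 + 2*54*84 = -329796 + 9072 = -320724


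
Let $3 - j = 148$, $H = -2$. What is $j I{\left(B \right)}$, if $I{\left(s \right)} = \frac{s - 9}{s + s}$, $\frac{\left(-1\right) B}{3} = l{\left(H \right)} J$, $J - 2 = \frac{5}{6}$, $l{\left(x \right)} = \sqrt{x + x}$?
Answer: $- \frac{145}{2} + \frac{1305 i}{34} \approx -72.5 + 38.382 i$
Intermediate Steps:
$l{\left(x \right)} = \sqrt{2} \sqrt{x}$ ($l{\left(x \right)} = \sqrt{2 x} = \sqrt{2} \sqrt{x}$)
$j = -145$ ($j = 3 - 148 = -145$)
$J = \frac{17}{6}$ ($J = 2 + \frac{5}{6} = \frac{17}{6} \approx 2.8333$)
$B = - 17 i$ ($B = - 3 \sqrt{2} \sqrt{-2} \cdot \frac{17}{6} = - 3 \sqrt{2} i \sqrt{2} \cdot \frac{17}{6} = - 3 \cdot 2 i \frac{17}{6} = - 3 \frac{17 i}{3} = - 17 i \approx - 17.0 i$)
$I{\left(s \right)} = \frac{-9 + s}{2 s}$
$j I{\left(B \right)} = - 145 \frac{-9 - 17 i}{2 \left(- 17 i\right)} = - 145 \frac{\frac{i}{17} \left(-9 - 17 i\right)}{2} = - 145 \frac{i \left(-9 - 17 i\right)}{34} = - \frac{145 i \left(-9 - 17 i\right)}{34}$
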